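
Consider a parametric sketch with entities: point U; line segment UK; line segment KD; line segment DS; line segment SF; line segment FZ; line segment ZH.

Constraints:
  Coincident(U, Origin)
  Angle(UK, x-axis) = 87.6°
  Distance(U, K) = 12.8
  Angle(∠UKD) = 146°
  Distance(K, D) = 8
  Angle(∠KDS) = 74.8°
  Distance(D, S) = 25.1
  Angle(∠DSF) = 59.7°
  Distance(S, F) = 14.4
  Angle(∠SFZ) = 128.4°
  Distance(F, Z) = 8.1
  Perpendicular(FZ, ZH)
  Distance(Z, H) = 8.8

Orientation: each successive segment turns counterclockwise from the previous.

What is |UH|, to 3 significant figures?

11.7

∠SFZ = 128.4° gives FZ at 38.7° from the x-axis; with |FZ| = 8.1, Z = (-0.480, 3.16). FZ is perpendicular to ZH, so ZH runs at 129°; with |ZH| = 8.8, H = (-5.98, 10.0). Then |UH| = |H − U| = 11.7.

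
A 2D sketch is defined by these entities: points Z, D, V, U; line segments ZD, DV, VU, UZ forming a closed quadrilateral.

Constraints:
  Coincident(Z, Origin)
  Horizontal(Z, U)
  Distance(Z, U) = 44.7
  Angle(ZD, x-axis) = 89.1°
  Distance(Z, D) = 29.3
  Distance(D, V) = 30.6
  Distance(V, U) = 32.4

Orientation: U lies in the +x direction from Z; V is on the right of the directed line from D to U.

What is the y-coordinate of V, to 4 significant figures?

1.087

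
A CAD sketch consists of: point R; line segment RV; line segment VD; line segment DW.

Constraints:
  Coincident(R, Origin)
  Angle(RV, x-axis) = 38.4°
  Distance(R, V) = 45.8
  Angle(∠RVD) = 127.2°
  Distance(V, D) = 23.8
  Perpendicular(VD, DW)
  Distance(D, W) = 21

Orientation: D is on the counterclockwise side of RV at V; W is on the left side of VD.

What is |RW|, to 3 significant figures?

53.8

∠RVD = 127.2°, so VD runs at 38.4° + (180° − 127.2°) = 91.2° from the x-axis; with |VD| = 23.8, D = V + 23.8·(cos 91.2°, sin 91.2°) = (35.4, 52.2). The perpendicularity gives DW at right angles to VD; with |DW| = 21.0 on the left of VD, W = D + 21.0·(-1.00, -0.0209) = (14.4, 51.8). Then |RW| = |W − R| = 53.8.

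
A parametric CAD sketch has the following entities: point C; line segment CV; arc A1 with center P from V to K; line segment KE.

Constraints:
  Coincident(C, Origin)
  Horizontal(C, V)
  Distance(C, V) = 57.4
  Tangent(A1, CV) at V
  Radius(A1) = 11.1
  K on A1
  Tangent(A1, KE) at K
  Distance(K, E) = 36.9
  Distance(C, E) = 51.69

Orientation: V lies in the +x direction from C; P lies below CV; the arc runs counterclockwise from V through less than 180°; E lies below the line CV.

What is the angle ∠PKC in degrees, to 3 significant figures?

164°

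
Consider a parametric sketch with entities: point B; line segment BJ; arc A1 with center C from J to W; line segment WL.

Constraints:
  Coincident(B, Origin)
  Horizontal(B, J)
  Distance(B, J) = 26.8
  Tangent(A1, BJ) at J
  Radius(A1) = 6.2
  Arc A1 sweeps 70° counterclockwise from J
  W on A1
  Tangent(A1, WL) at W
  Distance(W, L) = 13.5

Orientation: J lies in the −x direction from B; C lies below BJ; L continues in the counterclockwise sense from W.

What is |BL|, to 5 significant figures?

40.843

B is at the origin; BJ is horizontal with |BJ| = 26.8 and J on the −x side, so J = (-26.800, 0.0000). A1 meets BJ tangentially, so CJ is at right angles to BJ, so C = J + (0, -6.2) = (-26.800, -6.2000). On A1, J sits at bearing 90° from C; a 70° counterclockwise sweep puts W at bearing 160°, so W = C + 6.2·(cos 160°, sin 160°) = (-32.626, -4.0795). Tangency of A1 to WL means the radius CW is perpendicular to WL, so WL runs along (−sin 160°, cos 160°); with |WL| = 13.5, L = (-37.243, -16.765). Then |BL| = |L − B| = 40.843.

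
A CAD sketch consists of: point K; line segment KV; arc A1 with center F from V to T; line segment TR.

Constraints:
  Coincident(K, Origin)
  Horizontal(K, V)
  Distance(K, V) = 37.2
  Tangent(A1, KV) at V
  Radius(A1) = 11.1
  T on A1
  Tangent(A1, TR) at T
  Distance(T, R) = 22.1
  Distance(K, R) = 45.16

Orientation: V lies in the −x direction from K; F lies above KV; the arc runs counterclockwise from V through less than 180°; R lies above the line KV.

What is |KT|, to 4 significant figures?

29.07

K is at the origin; K and V share the same y with |KV| = 37.2 and V on the −x side, so V = (-37.20, 0.000). A1 meets KV tangentially, so FV is at right angles to KV, so F = V + (0, 11.1) = (-37.20, 11.10). Since FT ⟂ TR (tangency), |FR| = √(11.1² + 22.1²) = 24.73 regardless of where T sits on A1. So R lies on both circle(K, 45.16) and circle(F, 24.73); the above-KV intersection is R = (-29.16, 34.49). T is the foot of the tangent from R: T = (-26.20, 12.59).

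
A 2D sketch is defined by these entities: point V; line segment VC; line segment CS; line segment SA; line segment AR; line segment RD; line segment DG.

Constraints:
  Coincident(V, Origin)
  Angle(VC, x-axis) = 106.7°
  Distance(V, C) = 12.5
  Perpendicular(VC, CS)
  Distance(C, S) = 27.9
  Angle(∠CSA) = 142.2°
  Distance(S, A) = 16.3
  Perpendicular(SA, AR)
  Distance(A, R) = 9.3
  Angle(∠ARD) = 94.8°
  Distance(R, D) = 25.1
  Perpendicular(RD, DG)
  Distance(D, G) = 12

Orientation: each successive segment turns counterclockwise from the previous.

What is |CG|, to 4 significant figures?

21.54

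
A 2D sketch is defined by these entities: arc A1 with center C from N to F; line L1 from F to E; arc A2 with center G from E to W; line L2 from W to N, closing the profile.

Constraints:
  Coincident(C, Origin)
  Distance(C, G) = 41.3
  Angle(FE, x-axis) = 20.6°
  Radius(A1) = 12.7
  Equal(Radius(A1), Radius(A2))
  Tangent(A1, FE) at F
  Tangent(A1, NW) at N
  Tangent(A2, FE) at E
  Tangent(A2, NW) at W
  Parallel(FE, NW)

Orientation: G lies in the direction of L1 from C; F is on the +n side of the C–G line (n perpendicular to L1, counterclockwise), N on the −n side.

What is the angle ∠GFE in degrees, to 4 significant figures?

17.09°

Tangency of A1 to both parallel lines with radius 12.7 puts F and N at C ± 12.7·n: F = (-4.468, 11.89), N = (4.468, -11.89). Equal radii place E and W the same way about G: E = G + 12.7·n = (34.19, 26.42), W = G − 12.7·n = (43.13, 2.643). Then cos ∠GFE = FG·FE / (|FG||FE|), giving 17.09°.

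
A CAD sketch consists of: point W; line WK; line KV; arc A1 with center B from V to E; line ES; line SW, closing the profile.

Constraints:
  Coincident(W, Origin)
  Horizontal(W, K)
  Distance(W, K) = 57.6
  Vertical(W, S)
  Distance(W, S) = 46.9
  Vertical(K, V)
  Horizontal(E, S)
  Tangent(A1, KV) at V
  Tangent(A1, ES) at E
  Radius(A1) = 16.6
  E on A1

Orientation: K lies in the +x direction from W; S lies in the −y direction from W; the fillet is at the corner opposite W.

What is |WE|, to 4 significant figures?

62.29

W is at the origin; W and K share the same y with |WK| = 57.6 and K on the +x side, so K = (57.60, 0.000). WS is vertical with |WS| = 46.9 and S on the −y side, so S = (0.000, -46.90). The virtual corner opposite W is at (57.60, -46.90). Tangency of A1 to KV means the radius BV is perpendicular to KV and A1 meets ES tangentially, so BE is at right angles to ES, with radius 16.6, so the center B sits 16.6 in from both sides at B = (41.00, -30.30). That places the tangent points at V = (57.60, -30.30) on KV and E = (41.00, -46.90) on ES. Then |WE| = |E − W| = 62.29.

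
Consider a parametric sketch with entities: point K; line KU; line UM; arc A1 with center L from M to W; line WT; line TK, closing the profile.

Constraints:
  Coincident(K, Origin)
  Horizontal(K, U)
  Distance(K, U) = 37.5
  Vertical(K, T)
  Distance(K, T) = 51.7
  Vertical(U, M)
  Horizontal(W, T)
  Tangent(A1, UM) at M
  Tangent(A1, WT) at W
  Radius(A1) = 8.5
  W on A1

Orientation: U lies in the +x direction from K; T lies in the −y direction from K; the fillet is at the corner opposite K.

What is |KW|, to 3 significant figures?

59.3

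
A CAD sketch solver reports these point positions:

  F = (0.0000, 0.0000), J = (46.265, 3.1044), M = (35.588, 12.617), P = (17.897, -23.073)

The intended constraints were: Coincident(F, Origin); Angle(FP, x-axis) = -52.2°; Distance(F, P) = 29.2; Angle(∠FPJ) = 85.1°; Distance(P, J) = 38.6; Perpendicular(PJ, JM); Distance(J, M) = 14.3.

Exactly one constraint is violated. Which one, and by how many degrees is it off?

Perpendicular(PJ, JM) — off by 5.60°.

F = (0.00, 0.00) ✓; FP at -52.20° ✓; |FP| = 29.20 ✓; ∠FPJ = 85.10° ✓; |PJ| = 38.60 ✓; ∠(PJ, JM) = 95.60° ✗; |JM| = 14.30 ✓.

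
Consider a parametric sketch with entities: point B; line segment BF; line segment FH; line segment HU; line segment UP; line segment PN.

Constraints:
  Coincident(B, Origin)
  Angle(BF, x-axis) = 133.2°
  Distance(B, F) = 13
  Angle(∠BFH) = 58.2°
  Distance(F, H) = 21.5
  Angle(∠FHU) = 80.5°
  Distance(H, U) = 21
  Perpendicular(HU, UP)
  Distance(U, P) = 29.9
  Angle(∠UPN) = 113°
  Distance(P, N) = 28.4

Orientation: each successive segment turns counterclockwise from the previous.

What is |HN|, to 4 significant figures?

41.32

B is at the origin; BF runs at 133.2° with length 13.0, so F = (-8.899, 9.477). ∠BFH = 58.2° gives FH at -105.0° from the x-axis; with |FH| = 21.5, H = (-14.46, -11.29). ∠FHU = 80.5° gives HU at -5.500° from the x-axis; with |HU| = 21.0, U = (6.440, -13.30). HU is perpendicular to UP, so UP runs at 84.50°; with |UP| = 29.9, P = (9.305, 16.46). ∠UPN = 113.0° gives PN at 151.5° from the x-axis; with |PN| = 28.4, N = (-15.65, 30.01). Then |HN| = |N − H| = 41.32.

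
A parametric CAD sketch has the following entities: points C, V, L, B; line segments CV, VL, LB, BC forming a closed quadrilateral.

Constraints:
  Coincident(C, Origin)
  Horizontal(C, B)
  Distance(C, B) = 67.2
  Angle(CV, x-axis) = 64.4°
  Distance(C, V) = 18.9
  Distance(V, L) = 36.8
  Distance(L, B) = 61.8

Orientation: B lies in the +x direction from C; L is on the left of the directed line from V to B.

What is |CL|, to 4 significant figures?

55.60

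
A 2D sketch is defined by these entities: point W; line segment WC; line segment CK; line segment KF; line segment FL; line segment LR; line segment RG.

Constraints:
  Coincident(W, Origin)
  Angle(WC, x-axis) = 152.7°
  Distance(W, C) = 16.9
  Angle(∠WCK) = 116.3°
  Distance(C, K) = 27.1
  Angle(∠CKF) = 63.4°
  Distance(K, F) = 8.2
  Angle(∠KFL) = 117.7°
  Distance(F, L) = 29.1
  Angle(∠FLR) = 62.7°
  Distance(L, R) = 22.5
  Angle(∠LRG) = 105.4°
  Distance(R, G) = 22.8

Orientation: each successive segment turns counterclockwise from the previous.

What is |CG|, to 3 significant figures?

27.8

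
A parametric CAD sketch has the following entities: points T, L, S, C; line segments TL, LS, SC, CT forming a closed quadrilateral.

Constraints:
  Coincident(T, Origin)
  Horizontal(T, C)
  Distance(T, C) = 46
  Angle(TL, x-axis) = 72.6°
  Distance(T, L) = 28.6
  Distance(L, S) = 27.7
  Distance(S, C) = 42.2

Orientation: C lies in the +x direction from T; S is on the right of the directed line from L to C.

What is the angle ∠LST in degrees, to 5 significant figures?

99.910°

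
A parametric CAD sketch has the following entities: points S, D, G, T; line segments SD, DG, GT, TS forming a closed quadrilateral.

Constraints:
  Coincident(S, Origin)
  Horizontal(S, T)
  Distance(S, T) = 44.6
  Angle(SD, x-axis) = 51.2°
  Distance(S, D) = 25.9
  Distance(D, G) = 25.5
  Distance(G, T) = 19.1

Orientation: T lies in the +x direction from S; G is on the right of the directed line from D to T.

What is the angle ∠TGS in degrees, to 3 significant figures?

162°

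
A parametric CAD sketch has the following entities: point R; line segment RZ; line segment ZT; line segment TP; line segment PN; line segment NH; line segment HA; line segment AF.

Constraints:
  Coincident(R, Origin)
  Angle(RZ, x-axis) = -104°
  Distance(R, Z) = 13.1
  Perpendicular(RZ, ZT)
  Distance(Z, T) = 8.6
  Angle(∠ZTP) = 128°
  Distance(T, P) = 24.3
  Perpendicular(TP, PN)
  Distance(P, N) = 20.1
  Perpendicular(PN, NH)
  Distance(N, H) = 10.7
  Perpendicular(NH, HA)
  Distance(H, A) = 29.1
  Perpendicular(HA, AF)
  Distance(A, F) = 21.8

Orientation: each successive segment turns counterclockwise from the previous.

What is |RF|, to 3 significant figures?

38.6

R is at the origin; RZ runs at -104.0° with length 13.1, so Z = (-3.17, -12.7). RZ is perpendicular to ZT, so ZT runs at -14.0°; with |ZT| = 8.6, T = (5.18, -14.8). ∠ZTP = 128.0° gives TP at 38.0° from the x-axis; with |TP| = 24.3, P = (24.3, 0.169). The perpendicularity gives PN at right angles to TP, so PN runs at 128°; with |PN| = 20.1, N = (11.9, 16.0). The perpendicularity gives NH at right angles to PN, so NH runs at -142°; with |NH| = 10.7, H = (3.52, 9.42). The perpendicularity gives HA at right angles to NH, so HA runs at -52.0°; with |HA| = 29.1, A = (21.4, -13.5). HA ⟂ AF, so AF runs at 38.0°; with |AF| = 21.8, F = (38.6, -0.0891). Then |RF| = |F − R| = 38.6.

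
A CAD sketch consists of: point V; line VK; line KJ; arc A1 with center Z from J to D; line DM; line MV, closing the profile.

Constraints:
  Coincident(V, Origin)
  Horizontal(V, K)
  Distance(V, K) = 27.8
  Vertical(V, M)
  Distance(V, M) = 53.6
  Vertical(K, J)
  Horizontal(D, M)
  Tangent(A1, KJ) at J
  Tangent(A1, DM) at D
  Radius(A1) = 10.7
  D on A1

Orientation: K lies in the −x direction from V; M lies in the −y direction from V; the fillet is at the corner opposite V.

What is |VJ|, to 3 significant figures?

51.1

V is at the origin; VK is horizontal with |VK| = 27.8 and K on the −x side, so K = (-27.8, 0.00). V and M share the same x with |VM| = 53.6 and M on the −y side, so M = (0.00, -53.6). The virtual corner opposite V is at (-27.8, -53.6). Since A1 is tangent to KJ there, ZJ ⟂ KJ and the tangent condition forces ZD to be normal to DM, with radius 10.7, so the center Z sits 10.7 in from both sides at Z = (-17.1, -42.9). That places the tangent points at J = (-27.8, -42.9) on KJ and D = (-17.1, -53.6) on DM. Then |VJ| = |J − V| = 51.1.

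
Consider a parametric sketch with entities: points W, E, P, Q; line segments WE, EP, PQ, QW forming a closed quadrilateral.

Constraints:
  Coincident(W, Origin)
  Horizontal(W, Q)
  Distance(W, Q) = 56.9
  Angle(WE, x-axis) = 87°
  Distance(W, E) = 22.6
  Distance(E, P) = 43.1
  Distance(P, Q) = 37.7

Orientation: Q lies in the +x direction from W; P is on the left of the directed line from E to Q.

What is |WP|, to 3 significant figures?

55.0

Checks: |EP| = 43.10 ✓; |PQ| = 37.70 ✓.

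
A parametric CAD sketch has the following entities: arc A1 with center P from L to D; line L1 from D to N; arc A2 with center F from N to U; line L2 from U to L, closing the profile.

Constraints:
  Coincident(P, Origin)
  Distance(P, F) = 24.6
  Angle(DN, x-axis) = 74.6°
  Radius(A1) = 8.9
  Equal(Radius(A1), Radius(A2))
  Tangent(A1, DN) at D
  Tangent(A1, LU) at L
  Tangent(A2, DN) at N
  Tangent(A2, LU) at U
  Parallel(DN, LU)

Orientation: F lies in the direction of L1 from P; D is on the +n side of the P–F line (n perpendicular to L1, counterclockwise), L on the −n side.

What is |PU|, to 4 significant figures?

26.16

The slot axis is L1's direction at 74.6°, so u = (cos 74.6°, sin 74.6°) = (0.2656, 0.9641) and n = (−sin 74.6°, cos 74.6°) = (-0.9641, 0.2656). P is at the origin and F lies 24.6 along u from P, so F = 24.6·u = (6.533, 23.72). Tangency of A1 to both parallel lines with radius 8.9 puts D and L at P ± 8.9·n: D = (-8.580, 2.363), L = (8.580, -2.363). Equal radii place N and U the same way about F: N = F + 8.9·n = (-2.048, 26.08), U = F − 8.9·n = (15.11, 21.35). Then |PU| = |U − P| = 26.16.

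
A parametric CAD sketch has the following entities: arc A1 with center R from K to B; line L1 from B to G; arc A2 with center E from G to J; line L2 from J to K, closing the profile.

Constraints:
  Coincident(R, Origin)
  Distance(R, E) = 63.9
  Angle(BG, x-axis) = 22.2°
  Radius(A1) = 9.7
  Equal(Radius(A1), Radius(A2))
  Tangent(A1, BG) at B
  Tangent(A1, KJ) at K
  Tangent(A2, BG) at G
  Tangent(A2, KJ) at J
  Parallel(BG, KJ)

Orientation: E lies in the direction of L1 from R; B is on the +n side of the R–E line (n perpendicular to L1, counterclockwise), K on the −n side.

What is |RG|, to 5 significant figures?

64.632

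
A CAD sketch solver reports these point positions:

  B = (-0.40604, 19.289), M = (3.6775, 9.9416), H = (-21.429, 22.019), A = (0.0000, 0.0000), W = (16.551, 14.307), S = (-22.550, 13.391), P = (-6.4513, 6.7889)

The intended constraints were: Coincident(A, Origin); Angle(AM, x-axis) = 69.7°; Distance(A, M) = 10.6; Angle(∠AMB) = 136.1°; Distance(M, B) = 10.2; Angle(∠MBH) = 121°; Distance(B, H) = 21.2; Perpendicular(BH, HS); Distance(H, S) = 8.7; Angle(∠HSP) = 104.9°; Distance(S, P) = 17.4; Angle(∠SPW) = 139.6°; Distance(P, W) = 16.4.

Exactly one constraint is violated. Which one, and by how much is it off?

Distance(P, W) = 16.4 — off by 7.80.

A = (0.00, 0.00) ✓; AM at 69.70° ✓; |AM| = 10.60 ✓; ∠AMB = 136.1° ✓; |MB| = 10.20 ✓; ∠MBH = 121.0° ✓; |BH| = 21.20 ✓; ∠(BH, HS) = 90.00° ✓; |HS| = 8.701 ✓; ∠HSP = 104.9° ✓; |SP| = 17.40 ✓; ∠SPW = 139.6° ✓; |PW| = 24.20 ✗.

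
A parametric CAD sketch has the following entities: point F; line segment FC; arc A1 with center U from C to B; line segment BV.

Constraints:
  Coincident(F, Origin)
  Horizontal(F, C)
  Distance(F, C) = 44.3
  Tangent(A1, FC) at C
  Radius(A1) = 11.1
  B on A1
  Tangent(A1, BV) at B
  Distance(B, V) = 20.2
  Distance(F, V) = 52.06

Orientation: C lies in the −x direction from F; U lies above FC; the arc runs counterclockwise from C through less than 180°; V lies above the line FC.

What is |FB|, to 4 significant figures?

36.65

Checks: |UB| = 11.10 ✓; ∠(UB, BV) = 90.00° ✓; |BV| = 20.20 ✓; |FV| = 52.06 ✓.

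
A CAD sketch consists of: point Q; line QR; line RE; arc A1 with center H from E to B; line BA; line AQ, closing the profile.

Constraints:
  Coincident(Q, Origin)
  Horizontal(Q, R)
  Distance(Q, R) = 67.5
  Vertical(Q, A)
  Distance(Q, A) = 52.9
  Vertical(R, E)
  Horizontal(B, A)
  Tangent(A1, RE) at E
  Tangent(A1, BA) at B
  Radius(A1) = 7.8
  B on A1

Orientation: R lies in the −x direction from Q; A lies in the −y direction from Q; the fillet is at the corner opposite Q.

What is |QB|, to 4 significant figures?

79.77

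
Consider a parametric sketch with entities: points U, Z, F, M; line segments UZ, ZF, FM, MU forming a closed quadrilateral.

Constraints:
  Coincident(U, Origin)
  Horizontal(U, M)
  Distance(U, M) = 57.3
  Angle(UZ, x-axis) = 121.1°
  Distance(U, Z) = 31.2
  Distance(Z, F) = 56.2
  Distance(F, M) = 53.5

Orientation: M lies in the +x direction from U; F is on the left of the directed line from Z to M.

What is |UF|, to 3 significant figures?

60.4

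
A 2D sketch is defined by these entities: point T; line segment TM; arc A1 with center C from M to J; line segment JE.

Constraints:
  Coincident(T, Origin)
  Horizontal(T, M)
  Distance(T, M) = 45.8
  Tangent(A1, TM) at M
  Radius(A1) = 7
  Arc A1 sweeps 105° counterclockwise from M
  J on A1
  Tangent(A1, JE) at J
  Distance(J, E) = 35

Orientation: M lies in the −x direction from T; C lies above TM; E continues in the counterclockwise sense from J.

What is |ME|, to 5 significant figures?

42.681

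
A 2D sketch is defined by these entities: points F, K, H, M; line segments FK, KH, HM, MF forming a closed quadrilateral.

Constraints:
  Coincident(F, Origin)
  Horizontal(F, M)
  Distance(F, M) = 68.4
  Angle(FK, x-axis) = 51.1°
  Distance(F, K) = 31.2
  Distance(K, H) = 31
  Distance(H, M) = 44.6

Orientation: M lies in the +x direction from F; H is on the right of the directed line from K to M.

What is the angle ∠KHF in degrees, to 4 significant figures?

66.64°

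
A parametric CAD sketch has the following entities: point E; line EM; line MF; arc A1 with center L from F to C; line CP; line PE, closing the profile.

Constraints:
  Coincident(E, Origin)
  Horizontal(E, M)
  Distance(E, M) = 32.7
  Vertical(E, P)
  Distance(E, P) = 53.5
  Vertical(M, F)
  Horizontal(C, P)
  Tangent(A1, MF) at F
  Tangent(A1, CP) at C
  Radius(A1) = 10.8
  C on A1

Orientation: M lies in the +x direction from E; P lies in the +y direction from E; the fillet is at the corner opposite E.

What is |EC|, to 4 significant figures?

57.81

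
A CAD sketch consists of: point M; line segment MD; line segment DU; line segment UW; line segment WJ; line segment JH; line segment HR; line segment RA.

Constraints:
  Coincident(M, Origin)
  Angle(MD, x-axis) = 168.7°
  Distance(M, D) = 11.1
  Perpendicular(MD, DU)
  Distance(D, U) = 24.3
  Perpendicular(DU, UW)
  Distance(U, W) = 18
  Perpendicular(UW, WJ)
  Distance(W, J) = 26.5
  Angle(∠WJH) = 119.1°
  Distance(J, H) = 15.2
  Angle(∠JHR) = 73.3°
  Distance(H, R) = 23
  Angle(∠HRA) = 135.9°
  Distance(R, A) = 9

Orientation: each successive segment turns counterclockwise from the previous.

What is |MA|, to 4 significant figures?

21.56

M is at the origin; MD runs at 168.7° with length 11.1, so D = (-10.88, 2.175). The perpendicularity gives DU at right angles to MD, so DU runs at -101.3°; with |DU| = 24.3, U = (-15.65, -21.65). DU is perpendicular to UW, so UW runs at -11.30°; with |UW| = 18.0, W = (2.005, -25.18). The perpendicularity gives WJ at right angles to UW, so WJ runs at 78.70°; with |WJ| = 26.5, J = (7.197, 0.8053). ∠WJH = 119.1° gives JH at 139.6° from the x-axis; with |JH| = 15.2, H = (-4.378, 10.66). ∠JHR = 73.3° gives HR at -113.7° from the x-axis; with |HR| = 23.0, R = (-13.62, -10.40). ∠HRA = 135.9° gives RA at -69.60° from the x-axis; with |RA| = 9.0, A = (-10.49, -18.84). Then |MA| = |A − M| = 21.56.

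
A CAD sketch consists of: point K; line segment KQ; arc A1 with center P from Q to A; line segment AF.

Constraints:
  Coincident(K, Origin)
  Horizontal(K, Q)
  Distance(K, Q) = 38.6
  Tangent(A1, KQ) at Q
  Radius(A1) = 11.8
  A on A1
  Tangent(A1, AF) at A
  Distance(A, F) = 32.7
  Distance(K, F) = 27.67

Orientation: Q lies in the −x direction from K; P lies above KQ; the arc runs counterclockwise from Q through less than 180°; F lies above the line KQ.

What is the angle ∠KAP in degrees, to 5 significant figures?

141.85°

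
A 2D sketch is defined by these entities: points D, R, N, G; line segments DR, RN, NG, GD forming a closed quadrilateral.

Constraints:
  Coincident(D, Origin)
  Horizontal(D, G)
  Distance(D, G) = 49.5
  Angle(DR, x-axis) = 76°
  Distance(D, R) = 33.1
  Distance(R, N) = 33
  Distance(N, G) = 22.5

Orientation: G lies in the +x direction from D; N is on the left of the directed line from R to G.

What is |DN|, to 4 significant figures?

43.29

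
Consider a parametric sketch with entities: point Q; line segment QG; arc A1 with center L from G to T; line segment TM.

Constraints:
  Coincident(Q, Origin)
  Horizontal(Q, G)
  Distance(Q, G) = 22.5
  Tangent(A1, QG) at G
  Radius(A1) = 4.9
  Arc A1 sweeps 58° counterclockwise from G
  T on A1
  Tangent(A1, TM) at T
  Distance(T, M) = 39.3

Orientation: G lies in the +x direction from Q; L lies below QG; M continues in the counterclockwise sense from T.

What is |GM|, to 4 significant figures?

43.52

Q is at the origin; Q and G share the same y with |QG| = 22.5 and G on the +x side, so G = (22.50, 0.000). The tangent condition forces LG to be normal to QG, so L = G + (0, -4.9) = (22.50, -4.900). On A1, G sits at bearing 90° from L; a 58° counterclockwise sweep puts T at bearing 148°, so T = L + 4.9·(cos 148°, sin 148°) = (18.34, -2.303). A1 meets TM tangentially, so LT is at right angles to TM, so TM runs along (−sin 148°, cos 148°); with |TM| = 39.3, M = (-2.481, -35.63). Then |GM| = |M − G| = 43.52.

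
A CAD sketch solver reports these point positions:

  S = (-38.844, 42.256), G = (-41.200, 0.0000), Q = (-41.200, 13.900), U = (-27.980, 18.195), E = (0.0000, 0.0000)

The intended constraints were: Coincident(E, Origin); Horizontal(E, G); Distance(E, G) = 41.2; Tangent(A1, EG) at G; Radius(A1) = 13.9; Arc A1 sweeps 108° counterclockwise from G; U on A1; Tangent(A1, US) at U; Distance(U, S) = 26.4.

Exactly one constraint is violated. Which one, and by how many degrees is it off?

Tangent(A1, US) at U — off by 6.30°.

E = (0.00, 0.00) ✓; E.y = 0.00, G.y = 0.00 ✓; |EG| = 41.20 ✓; ∠(QG, GE) = 90.00° ✓; |QG| = 13.90 ✓; bearing(Q→U) − bearing(Q→G) = 108.0° ✓; |QU| = 13.90 ✓; ∠(QU, US) = 83.70° ✗; |US| = 26.40 ✓.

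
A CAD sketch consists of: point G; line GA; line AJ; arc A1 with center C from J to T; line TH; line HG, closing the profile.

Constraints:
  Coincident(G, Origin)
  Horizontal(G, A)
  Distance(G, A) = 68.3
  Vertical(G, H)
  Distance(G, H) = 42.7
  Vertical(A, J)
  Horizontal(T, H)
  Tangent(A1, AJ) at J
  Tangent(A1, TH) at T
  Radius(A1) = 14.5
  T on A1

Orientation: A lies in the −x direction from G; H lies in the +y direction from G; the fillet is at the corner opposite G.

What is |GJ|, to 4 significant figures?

73.89

G is at the origin; G and A share the same y with |GA| = 68.3 and A on the −x side, so A = (-68.30, 0.000). GH is vertical with |GH| = 42.7 and H on the +y side, so H = (0.000, 42.70). The virtual corner opposite G is at (-68.30, 42.70). The tangent condition forces CJ to be normal to AJ and tangency of A1 to TH means the radius CT is perpendicular to TH, with radius 14.5, so the center C sits 14.5 in from both sides at C = (-53.80, 28.20). That places the tangent points at J = (-68.30, 28.20) on AJ and T = (-53.80, 42.70) on TH. Then |GJ| = |J − G| = 73.89.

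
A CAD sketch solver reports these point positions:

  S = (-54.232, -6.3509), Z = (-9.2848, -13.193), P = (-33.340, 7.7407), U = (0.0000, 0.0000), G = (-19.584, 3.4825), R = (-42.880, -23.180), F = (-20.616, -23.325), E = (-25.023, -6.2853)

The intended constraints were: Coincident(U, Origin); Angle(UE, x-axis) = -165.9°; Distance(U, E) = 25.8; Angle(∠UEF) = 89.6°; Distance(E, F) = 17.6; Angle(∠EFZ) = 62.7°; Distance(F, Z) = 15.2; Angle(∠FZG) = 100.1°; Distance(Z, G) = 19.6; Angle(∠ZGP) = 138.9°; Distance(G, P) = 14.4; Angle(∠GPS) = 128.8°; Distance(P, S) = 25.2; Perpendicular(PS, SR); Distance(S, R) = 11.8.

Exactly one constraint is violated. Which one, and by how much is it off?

Distance(S, R) = 11.8 — off by 8.50.

U = (0.00, 0.00) ✓; UE at -165.9° ✓; |UE| = 25.80 ✓; ∠UEF = 89.60° ✓; |EF| = 17.60 ✓; ∠EFZ = 62.70° ✓; |FZ| = 15.20 ✓; ∠FZG = 100.1° ✓; |ZG| = 19.60 ✓; ∠ZGP = 138.9° ✓; |GP| = 14.40 ✓; ∠GPS = 128.8° ✓; |PS| = 25.20 ✓; ∠(PS, SR) = 90.00° ✓; |SR| = 20.30 ✗.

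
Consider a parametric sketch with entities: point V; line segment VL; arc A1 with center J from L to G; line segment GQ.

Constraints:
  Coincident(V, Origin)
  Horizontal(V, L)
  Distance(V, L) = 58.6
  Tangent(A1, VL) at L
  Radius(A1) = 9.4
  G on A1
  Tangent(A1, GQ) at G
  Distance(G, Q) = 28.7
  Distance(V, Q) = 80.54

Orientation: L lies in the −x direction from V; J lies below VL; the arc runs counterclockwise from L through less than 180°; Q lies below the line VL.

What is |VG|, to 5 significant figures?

68.402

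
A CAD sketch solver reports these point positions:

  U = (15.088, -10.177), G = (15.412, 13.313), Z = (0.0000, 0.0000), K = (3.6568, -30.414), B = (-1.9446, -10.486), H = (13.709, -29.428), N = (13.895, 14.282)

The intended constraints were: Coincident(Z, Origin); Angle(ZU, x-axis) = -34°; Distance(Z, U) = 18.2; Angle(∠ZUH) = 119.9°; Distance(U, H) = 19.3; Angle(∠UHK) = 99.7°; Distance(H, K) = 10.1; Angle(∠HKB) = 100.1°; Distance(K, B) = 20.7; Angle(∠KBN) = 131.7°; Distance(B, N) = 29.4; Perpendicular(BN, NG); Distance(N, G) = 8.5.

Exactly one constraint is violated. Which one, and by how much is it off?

Distance(N, G) = 8.5 — off by 6.70.

Z = (0.00, 0.00) ✓; ZU at -34.00° ✓; |ZU| = 18.20 ✓; ∠ZUH = 119.9° ✓; |UH| = 19.30 ✓; ∠UHK = 99.70° ✓; |HK| = 10.10 ✓; ∠HKB = 100.1° ✓; |KB| = 20.70 ✓; ∠KBN = 131.7° ✓; |BN| = 29.40 ✓; ∠(BN, NG) = 89.97° ✓; |NG| = 1.800 ✗.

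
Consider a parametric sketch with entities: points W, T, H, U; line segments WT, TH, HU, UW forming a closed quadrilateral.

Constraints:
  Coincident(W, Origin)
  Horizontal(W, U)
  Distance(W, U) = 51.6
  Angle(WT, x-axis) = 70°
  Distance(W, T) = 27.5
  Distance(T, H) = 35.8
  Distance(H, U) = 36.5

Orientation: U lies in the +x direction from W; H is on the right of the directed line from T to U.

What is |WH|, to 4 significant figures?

18.76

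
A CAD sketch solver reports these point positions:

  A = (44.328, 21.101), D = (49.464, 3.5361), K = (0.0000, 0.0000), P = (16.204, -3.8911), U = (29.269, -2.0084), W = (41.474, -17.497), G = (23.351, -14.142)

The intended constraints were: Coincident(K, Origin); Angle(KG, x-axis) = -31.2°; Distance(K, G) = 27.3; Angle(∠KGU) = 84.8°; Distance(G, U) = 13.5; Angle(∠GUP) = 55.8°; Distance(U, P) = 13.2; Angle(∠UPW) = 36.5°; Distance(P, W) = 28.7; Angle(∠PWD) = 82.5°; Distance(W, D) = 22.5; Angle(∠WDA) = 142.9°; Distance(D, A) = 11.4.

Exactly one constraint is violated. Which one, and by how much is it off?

Distance(D, A) = 11.4 — off by 6.90.

K = (0.00, 0.00) ✓; KG at -31.20° ✓; |KG| = 27.30 ✓; ∠KGU = 84.80° ✓; |GU| = 13.50 ✓; ∠GUP = 55.80° ✓; |UP| = 13.20 ✓; ∠UPW = 36.50° ✓; |PW| = 28.70 ✓; ∠PWD = 82.50° ✓; |WD| = 22.50 ✓; ∠WDA = 142.9° ✓; |DA| = 18.30 ✗.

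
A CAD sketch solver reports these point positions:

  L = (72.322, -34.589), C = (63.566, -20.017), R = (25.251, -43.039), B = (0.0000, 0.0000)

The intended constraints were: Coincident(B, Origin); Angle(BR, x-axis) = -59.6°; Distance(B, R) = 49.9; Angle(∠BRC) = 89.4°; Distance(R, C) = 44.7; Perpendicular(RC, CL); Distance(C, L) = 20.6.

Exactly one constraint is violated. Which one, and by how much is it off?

Distance(C, L) = 20.6 — off by 3.60.

B = (0.00, 0.00) ✓; BR at -59.60° ✓; |BR| = 49.90 ✓; ∠BRC = 89.40° ✓; |RC| = 44.70 ✓; ∠(RC, CL) = 90.00° ✓; |CL| = 17.00 ✗.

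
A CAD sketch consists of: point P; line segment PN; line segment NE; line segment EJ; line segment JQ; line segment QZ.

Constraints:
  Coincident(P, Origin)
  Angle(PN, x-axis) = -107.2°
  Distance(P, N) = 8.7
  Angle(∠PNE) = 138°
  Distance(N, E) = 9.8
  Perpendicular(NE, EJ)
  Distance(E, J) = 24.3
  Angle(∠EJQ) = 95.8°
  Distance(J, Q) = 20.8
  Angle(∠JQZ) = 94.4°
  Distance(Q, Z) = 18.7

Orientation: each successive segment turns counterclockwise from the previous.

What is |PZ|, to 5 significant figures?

8.0397

P is at the origin; PN runs at -107.2° with length 8.7, so N = (-2.5727, -8.3109). ∠PNE = 138.0° gives NE at -65.200° from the x-axis; with |NE| = 9.8, E = (1.5380, -17.207). The perpendicularity gives EJ at right angles to NE, so EJ runs at 24.800°; with |EJ| = 24.3, J = (23.597, -7.0145). ∠EJQ = 95.8° gives JQ at 109.00° from the x-axis; with |JQ| = 20.8, Q = (16.825, 12.652). ∠JQZ = 94.4° gives QZ at -165.40° from the x-axis; with |QZ| = 18.7, Z = (-1.2710, 7.9386). Then |PZ| = |Z − P| = 8.0397.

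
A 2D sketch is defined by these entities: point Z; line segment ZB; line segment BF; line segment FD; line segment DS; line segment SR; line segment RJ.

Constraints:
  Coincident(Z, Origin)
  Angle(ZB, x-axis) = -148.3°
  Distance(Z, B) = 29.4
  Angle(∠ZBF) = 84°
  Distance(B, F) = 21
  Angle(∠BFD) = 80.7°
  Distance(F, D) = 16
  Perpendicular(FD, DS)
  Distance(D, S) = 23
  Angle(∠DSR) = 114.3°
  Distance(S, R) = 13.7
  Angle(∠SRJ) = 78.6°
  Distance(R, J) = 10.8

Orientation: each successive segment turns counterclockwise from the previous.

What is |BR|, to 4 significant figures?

7.915

Z is at the origin; ZB runs at -148.3° with length 29.4, so B = (-25.01, -15.45). ∠ZBF = 84.0° gives BF at -52.30° from the x-axis; with |BF| = 21.0, F = (-12.17, -32.06). ∠BFD = 80.7° gives FD at 47.00° from the x-axis; with |FD| = 16.0, D = (-1.260, -20.36). FD is perpendicular to DS, so DS runs at 137.0°; with |DS| = 23.0, S = (-18.08, -4.677). ∠DSR = 114.3° gives SR at -157.3° from the x-axis; with |SR| = 13.7, R = (-30.72, -9.964). Then |BR| = |R − B| = 7.915.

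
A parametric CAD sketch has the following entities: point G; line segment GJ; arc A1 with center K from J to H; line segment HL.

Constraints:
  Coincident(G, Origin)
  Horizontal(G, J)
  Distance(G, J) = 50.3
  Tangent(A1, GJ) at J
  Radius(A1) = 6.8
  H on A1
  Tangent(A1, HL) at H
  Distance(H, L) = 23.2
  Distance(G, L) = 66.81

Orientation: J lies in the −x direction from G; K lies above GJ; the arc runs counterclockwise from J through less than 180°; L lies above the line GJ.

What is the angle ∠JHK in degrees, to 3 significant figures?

24.7°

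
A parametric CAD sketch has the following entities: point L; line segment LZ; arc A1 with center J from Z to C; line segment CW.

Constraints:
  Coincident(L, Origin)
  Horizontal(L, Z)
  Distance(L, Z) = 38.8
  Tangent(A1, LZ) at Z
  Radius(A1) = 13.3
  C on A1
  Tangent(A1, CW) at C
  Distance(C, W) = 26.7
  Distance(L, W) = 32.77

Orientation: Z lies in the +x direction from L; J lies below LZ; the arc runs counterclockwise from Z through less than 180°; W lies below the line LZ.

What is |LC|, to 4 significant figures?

28.09

Checks: L = (0.00, 0.00) ✓; |JC| = 13.30 ✓; ∠(JC, CW) = 90.00° ✓; |CW| = 26.70 ✓; |LW| = 32.77 ✓.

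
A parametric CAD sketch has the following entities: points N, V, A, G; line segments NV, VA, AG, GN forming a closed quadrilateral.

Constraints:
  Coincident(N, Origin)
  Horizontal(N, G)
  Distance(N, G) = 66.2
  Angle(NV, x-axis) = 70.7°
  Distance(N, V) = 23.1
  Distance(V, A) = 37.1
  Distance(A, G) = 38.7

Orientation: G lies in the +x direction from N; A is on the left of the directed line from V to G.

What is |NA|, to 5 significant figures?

53.602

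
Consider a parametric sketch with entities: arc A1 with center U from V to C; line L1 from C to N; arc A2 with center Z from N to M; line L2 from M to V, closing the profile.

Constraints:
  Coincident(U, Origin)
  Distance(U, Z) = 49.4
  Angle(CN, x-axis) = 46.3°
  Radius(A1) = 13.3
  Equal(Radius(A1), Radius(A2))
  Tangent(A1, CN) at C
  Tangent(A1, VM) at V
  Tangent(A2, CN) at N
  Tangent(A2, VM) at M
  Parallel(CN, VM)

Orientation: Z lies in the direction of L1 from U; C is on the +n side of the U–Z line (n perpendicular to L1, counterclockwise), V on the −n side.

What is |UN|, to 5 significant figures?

51.159

The slot axis is L1's direction at 46.3°, so u = (cos 46.3°, sin 46.3°) = (0.69088, 0.72297) and n = (−sin 46.3°, cos 46.3°) = (-0.72297, 0.69088). U is at the origin and Z lies 49.4 along u from U, so Z = 49.4·u = (34.130, 35.715). Tangency of A1 to both parallel lines with radius 13.3 puts C and V at U ± 13.3·n: C = (-9.6155, 9.1887), V = (9.6155, -9.1887). Equal radii place N and M the same way about Z: N = Z + 13.3·n = (24.514, 44.903), M = Z − 13.3·n = (43.745, 26.526). Then |UN| = |N − U| = 51.159.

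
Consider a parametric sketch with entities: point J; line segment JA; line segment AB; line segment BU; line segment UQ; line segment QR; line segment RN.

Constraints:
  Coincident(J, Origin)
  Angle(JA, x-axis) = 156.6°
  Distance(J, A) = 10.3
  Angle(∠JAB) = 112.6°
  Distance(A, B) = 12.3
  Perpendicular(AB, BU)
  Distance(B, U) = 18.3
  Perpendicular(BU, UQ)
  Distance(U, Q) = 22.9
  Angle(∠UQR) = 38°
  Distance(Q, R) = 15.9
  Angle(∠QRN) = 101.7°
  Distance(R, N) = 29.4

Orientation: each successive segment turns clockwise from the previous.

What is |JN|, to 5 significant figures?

33.557

∠UQR = 38.0° gives QR at 127.20° from the x-axis; with |QR| = 15.9, R = (-0.91578, 5.9010). ∠QRN = 101.7° gives RN at 48.900° from the x-axis; with |RN| = 29.4, N = (18.411, 28.056). Then |JN| = |N − J| = 33.557.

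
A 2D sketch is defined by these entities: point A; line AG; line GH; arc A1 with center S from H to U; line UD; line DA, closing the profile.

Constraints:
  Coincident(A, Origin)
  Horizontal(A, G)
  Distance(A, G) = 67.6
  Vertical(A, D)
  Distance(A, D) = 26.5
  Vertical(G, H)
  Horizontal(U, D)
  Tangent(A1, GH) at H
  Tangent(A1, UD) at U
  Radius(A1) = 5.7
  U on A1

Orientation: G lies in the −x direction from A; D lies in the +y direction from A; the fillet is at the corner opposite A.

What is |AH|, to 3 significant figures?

70.7

A is at the origin; AG is horizontal with |AG| = 67.6 and G on the −x side, so G = (-67.6, 0.00). A and D share the same x with |AD| = 26.5 and D on the +y side, so D = (0.00, 26.5). The virtual corner opposite A is at (-67.6, 26.5). Since A1 is tangent to GH there, SH ⟂ GH and the tangent condition forces SU to be normal to UD, with radius 5.7, so the center S sits 5.7 in from both sides at S = (-61.9, 20.8). That places the tangent points at H = (-67.6, 20.8) on GH and U = (-61.9, 26.5) on UD. Then |AH| = |H − A| = 70.7.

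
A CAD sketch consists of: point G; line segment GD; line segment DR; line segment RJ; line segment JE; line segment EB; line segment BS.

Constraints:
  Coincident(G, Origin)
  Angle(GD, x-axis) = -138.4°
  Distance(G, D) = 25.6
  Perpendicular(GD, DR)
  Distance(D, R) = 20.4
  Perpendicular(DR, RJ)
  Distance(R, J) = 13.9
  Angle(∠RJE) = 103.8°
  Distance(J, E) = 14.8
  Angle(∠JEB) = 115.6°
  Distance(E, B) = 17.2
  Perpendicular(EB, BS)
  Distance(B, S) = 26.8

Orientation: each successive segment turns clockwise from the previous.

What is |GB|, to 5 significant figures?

22.011

∠RJE = 103.8° gives JE at -34.600° from the x-axis; with |JE| = 14.8, E = (-10.111, -0.91694). ∠JEB = 115.6° gives EB at -99.000° from the x-axis; with |EB| = 17.2, B = (-12.802, -17.905). Then |GB| = |B − G| = 22.011.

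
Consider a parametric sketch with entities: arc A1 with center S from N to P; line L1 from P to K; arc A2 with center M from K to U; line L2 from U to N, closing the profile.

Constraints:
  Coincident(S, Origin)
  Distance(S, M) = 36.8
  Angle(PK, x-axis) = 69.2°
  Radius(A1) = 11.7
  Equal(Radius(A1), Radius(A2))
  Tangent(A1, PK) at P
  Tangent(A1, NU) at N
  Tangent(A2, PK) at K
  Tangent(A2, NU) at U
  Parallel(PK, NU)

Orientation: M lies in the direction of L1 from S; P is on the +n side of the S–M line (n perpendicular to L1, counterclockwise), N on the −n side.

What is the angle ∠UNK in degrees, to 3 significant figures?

32.5°

Tangency of A1 to both parallel lines with radius 11.7 puts P and N at S ± 11.7·n: P = (-10.9, 4.15), N = (10.9, -4.15). Equal radii place K and U the same way about M: K = M + 11.7·n = (2.13, 38.6), U = M − 11.7·n = (24.0, 30.2). Then cos ∠UNK = NU·NK / (|NU||NK|), giving 32.5°.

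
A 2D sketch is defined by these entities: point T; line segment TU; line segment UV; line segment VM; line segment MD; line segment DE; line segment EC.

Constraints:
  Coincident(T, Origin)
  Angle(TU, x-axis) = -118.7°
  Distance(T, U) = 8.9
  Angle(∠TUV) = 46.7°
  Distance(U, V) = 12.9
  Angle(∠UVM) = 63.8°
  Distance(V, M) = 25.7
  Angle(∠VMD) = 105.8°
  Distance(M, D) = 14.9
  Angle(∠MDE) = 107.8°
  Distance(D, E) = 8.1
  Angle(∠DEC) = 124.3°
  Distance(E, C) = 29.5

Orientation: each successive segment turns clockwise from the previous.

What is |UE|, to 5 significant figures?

18.769

∠VMD = 105.8° gives MD at -82.400° from the x-axis; with |MD| = 14.9, D = (19.148, -13.973). ∠MDE = 107.8° gives DE at -154.60° from the x-axis; with |DE| = 8.1, E = (11.831, -17.447). Then |UE| = |E − U| = 18.769.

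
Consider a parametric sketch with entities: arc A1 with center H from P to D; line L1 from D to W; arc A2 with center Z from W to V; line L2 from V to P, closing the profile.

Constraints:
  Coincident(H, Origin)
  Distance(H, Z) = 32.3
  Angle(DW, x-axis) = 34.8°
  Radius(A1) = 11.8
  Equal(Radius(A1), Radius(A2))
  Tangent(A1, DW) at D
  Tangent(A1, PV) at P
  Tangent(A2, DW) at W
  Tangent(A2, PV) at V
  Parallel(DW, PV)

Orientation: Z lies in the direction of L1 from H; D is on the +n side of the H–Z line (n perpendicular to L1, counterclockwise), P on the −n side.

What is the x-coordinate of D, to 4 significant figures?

-6.734

The slot axis is L1's direction at 34.8°, so u = (cos 34.8°, sin 34.8°) = (0.8211, 0.5707) and n = (−sin 34.8°, cos 34.8°) = (-0.5707, 0.8211). H is at the origin and Z lies 32.3 along u from H, so Z = 32.3·u = (26.52, 18.43). Tangency of A1 to both parallel lines with radius 11.8 puts D and P at H ± 11.8·n: D = (-6.734, 9.690), P = (6.734, -9.690). So D.x = -6.734.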